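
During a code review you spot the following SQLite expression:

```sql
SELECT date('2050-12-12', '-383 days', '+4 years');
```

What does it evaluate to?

Applying '-383 days' to 2050-12-12: counting 383 days back gives 2049-11-24.
Adding +4 years to 2049-11-24 gives 2053-11-24.

2053-11-24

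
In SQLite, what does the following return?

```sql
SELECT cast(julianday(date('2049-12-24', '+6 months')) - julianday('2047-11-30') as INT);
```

937

Adding +6 months to 2049-12-24 gives 2050-06-24.
0 days remain in November 2047 after the 30th (30 − 30).
Full months from December 2047 through May 2050 contribute their day counts.
Then 24 days into June 2050.
Total: 0 + 31 + 31 + 29 + 31 + 30 + 31 + 30 + 31 + 31 + 30 + 31 + 30 + 31 + 31 + 28 + 31 + 30 + 31 + 30 + 31 + 31 + 30 + 31 + 30 + 31 + 31 + 28 + 31 + 30 + 31 + 24 = 937.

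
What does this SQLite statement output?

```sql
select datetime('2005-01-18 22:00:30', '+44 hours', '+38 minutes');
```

2005-01-20 18:38:30

+44 hours from 2005-01-18 22:00:30 is 2005-01-20 18:00:30 (crosses midnight).
+38 minutes from 2005-01-20 18:00:30 is 2005-01-20 18:38:30.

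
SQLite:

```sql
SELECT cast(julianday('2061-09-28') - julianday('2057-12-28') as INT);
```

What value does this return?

1370

3 days remain in December 2057 after the 28th (31 − 28).
Full months from January 2058 through August 2061 contribute their day counts.
Then 28 days into September 2061.
Total: 3 + 31 + 28 + 31 + 30 + 31 + 30 + 31 + 31 + 30 + 31 + 30 + 31 + 31 + 28 + 31 + 30 + 31 + 30 + 31 + 31 + 30 + 31 + 30 + 31 + 31 + 29 + 31 + 30 + 31 + 30 + 31 + 31 + 30 + 31 + 30 + 31 + 31 + 28 + 31 + 30 + 31 + 30 + 31 + 31 + 28 = 1370.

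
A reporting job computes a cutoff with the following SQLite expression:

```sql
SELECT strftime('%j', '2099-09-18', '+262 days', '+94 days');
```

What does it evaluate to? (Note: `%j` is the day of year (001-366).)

First apply '+262 days', '+94 days': 2099-09-18 → 2100-09-09.
Day-of-year for 2100-09-09: days since 2100-01-01 inclusive = 252, zero-padded to 252.

252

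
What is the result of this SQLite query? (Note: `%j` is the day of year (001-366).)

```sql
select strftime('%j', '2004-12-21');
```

Day-of-year for 2004-12-21: days since 2004-01-01 inclusive = 356, zero-padded to 356.

356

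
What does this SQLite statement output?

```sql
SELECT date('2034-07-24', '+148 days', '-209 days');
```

2034-05-24

Applying '+148 days' to 2034-07-24: counting 148 days forward gives 2034-12-19.
Applying '-209 days' to 2034-12-19: counting 209 days back gives 2034-05-24.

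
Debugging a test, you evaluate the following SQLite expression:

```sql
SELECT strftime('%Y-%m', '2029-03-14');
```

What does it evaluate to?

2029-03

`%Y-%m` extracts the year-month: 2029-03.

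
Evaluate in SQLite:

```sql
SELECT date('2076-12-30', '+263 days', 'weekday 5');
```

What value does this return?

Applying '+263 days' to 2076-12-30: counting 263 days forward gives 2077-09-19.
`weekday 5` advances to the next Friday; 2077-09-19 is a Sunday, so it moves forward to 2077-09-24.

2077-09-24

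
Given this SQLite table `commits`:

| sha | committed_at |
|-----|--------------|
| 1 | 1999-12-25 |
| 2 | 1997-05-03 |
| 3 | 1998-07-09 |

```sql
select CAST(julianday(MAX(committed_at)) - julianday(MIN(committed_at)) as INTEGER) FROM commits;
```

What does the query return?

MIN = 1997-05-03, MAX = 1999-12-25.
28 days remain in May 1997 after the 3rd (31 − 3).
Full months from June 1997 through November 1999 contribute their day counts.
Then 25 days into December 1999.
Total: 28 + 30 + 31 + 31 + 30 + 31 + 30 + 31 + 31 + 28 + 31 + 30 + 31 + 30 + 31 + 31 + 30 + 31 + 30 + 31 + 31 + 28 + 31 + 30 + 31 + 30 + 31 + 31 + 30 + 31 + 30 + 25 = 966.

966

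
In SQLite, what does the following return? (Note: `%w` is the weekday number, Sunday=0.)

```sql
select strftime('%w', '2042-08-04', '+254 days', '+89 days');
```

1

First apply '+254 days', '+89 days': 2042-08-04 → 2043-07-13.
2043-07-13 is a Monday; with Sunday=0 that is 1.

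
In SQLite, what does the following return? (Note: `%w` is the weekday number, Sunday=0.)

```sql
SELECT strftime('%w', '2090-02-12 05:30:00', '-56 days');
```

0

First apply '-56 days': 2090-02-12 05:30:00 → 2089-12-18 05:30:00.
2089-12-18 is a Sunday; with Sunday=0 that is 0.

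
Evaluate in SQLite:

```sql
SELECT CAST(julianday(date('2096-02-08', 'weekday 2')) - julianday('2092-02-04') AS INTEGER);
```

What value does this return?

1471

`weekday 2` advances to the next Tuesday; 2096-02-08 is a Wednesday, so it moves forward to 2096-02-14.
25 days remain in February 2092 after the 4th (29 − 4).
Full months from March 2092 through January 2096 contribute their day counts.
Then 14 days into February 2096.
Total: 25 + 31 + 30 + 31 + 30 + 31 + 31 + 30 + 31 + 30 + 31 + 31 + 28 + 31 + 30 + 31 + 30 + 31 + 31 + 30 + 31 + 30 + 31 + 31 + 28 + 31 + 30 + 31 + 30 + 31 + 31 + 30 + 31 + 30 + 31 + 31 + 28 + 31 + 30 + 31 + 30 + 31 + 31 + 30 + 31 + 30 + 31 + 31 + 14 = 1471.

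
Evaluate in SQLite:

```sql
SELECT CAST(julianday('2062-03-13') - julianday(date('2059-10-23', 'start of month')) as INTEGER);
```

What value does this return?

`start of month` rewinds 2059-10-23 to 2059-10-01.
30 days remain in October 2059 after the 1st (31 − 1).
Full months from November 2059 through February 2062 contribute their day counts.
Then 13 days into March 2062.
Total: 30 + 30 + 31 + 31 + 29 + 31 + 30 + 31 + 30 + 31 + 31 + 30 + 31 + 30 + 31 + 31 + 28 + 31 + 30 + 31 + 30 + 31 + 31 + 30 + 31 + 30 + 31 + 31 + 28 + 13 = 894.

894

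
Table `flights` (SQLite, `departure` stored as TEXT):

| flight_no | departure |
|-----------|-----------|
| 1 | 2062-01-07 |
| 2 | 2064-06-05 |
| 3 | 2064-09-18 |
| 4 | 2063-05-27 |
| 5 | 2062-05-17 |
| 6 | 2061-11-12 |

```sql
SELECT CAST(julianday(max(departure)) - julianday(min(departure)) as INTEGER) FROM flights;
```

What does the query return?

MIN = 2061-11-12, MAX = 2064-09-18.
18 days remain in November 2061 after the 12th (30 − 12).
Full months from December 2061 through August 2064 contribute their day counts.
Then 18 days into September 2064.
Total: 18 + 31 + 31 + 28 + 31 + 30 + 31 + 30 + 31 + 31 + 30 + 31 + 30 + 31 + 31 + 28 + 31 + 30 + 31 + 30 + 31 + 31 + 30 + 31 + 30 + 31 + 31 + 29 + 31 + 30 + 31 + 30 + 31 + 31 + 18 = 1041.

1041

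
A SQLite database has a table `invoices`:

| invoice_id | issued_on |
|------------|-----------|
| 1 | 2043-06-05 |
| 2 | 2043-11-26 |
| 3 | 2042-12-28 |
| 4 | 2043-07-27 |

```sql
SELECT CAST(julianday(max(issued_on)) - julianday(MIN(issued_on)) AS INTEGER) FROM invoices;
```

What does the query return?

333

MIN = 2042-12-28, MAX = 2043-11-26.
3 days remain in December 2042 after the 28th (31 − 28).
Full months from January 2043 through October 2043 contribute their day counts.
Then 26 days into November 2043.
Total: 3 + 31 + 28 + 31 + 30 + 31 + 30 + 31 + 31 + 30 + 31 + 26 = 333.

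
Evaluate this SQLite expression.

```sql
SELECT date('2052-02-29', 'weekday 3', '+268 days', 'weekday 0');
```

2052-12-01

`weekday 3` advances to the next Wednesday; 2052-02-29 is a Thursday, so it moves forward to 2052-03-06.
Applying '+268 days' to 2052-03-06: counting 268 days forward gives 2052-11-29.
`weekday 0` advances to the next Sunday; 2052-11-29 is a Friday, so it moves forward to 2052-12-01.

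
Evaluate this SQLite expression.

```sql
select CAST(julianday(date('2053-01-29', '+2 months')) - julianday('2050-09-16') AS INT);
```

925

Adding +2 months to 2053-01-29 gives 2053-03-29.
14 days remain in September 2050 after the 16th (30 − 16).
Full months from October 2050 through February 2053 contribute their day counts.
Then 29 days into March 2053.
Total: 14 + 31 + 30 + 31 + 31 + 28 + 31 + 30 + 31 + 30 + 31 + 31 + 30 + 31 + 30 + 31 + 31 + 29 + 31 + 30 + 31 + 30 + 31 + 31 + 30 + 31 + 30 + 31 + 31 + 28 + 29 = 925.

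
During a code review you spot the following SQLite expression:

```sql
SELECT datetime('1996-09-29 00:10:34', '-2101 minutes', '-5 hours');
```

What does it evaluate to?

1996-09-27 08:09:34

2101 minutes = 35h 1m; -2101 minutes from 1996-09-29 00:10:34 is 1996-09-27 13:09:34 (crosses midnight).
-5 hours from 1996-09-27 13:09:34 is 1996-09-27 08:09:34.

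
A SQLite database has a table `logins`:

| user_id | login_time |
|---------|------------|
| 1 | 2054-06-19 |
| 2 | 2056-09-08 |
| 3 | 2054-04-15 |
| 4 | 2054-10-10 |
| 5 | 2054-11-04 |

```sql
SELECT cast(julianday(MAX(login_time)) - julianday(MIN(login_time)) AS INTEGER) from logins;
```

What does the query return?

MIN = 2054-04-15, MAX = 2056-09-08.
15 days remain in April 2054 after the 15th (30 − 15).
Full months from May 2054 through August 2056 contribute their day counts.
Then 8 days into September 2056.
Total: 15 + 31 + 30 + 31 + 31 + 30 + 31 + 30 + 31 + 31 + 28 + 31 + 30 + 31 + 30 + 31 + 31 + 30 + 31 + 30 + 31 + 31 + 29 + 31 + 30 + 31 + 30 + 31 + 31 + 8 = 877.

877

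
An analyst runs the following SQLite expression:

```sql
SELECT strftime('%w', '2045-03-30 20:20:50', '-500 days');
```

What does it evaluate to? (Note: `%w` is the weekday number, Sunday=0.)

First apply '-500 days': 2045-03-30 20:20:50 → 2043-11-16 20:20:50.
2043-11-16 is a Monday; with Sunday=0 that is 1.

1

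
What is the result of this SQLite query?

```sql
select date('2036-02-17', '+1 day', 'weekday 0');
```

2036-02-24

Advancing 1 more day within February lands on 2036-02-18.
`weekday 0` advances to the next Sunday; 2036-02-18 is a Monday, so it moves forward to 2036-02-24.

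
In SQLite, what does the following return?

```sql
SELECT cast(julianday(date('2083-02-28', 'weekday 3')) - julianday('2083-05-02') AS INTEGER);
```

`weekday 3` advances to the next Wednesday; 2083-02-28 is a Sunday, so it moves forward to 2083-03-03.
28 days remain in March 2083 after the 3rd (31 − 3).
April 2083: 30 days.
Then 2 days into May 2083.
Total: 28 + 30 + 2 = 60.
The subtraction is earlier − later, so the result is −60 → -60.

-60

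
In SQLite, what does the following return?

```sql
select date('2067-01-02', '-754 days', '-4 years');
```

2060-12-09

Applying '-754 days' to 2067-01-02: counting 754 days back gives 2064-12-09.
Adding -4 years to 2064-12-09 gives 2060-12-09.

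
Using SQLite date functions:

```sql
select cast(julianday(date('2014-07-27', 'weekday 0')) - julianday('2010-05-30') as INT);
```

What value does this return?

`weekday 0` advances to the next Sunday; 2014-07-27 is already a Sunday, so it stays at 2014-07-27.
1 day remains in May 2010 after the 30th (31 − 30).
Full months from June 2010 through June 2014 contribute their day counts.
Then 27 days into July 2014.
Total: 1 + 30 + 31 + 31 + 30 + 31 + 30 + 31 + 31 + 28 + 31 + 30 + 31 + 30 + 31 + 31 + 30 + 31 + 30 + 31 + 31 + 29 + 31 + 30 + 31 + 30 + 31 + 31 + 30 + 31 + 30 + 31 + 31 + 28 + 31 + 30 + 31 + 30 + 31 + 31 + 30 + 31 + 30 + 31 + 31 + 28 + 31 + 30 + 31 + 30 + 27 = 1519.

1519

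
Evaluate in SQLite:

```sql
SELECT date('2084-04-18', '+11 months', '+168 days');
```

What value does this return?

2085-09-02

Adding +11 months to 2084-04-18 gives 2085-03-18.
Applying '+168 days' to 2085-03-18: counting 168 days forward gives 2085-09-02.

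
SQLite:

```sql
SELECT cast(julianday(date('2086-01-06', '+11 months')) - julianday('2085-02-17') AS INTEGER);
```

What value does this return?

Adding +11 months to 2086-01-06 gives 2086-12-06.
11 days remain in February 2085 after the 17th (28 − 17).
Full months from March 2085 through November 2086 contribute their day counts.
Then 6 days into December 2086.
Total: 11 + 31 + 30 + 31 + 30 + 31 + 31 + 30 + 31 + 30 + 31 + 31 + 28 + 31 + 30 + 31 + 30 + 31 + 31 + 30 + 31 + 30 + 6 = 657.

657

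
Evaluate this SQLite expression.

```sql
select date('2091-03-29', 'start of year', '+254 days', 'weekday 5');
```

2091-09-14

`start of year` rewinds 2091-03-29 to 2091-01-01.
Applying '+254 days' to 2091-01-01: counting 254 days forward gives 2091-09-12.
`weekday 5` advances to the next Friday; 2091-09-12 is a Wednesday, so it moves forward to 2091-09-14.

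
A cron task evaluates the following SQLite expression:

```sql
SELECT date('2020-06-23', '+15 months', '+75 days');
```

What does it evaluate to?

2021-12-07

Adding +15 months to 2020-06-23 gives 2021-09-23.
Applying '+75 days' to 2021-09-23: counting 75 days forward gives 2021-12-07.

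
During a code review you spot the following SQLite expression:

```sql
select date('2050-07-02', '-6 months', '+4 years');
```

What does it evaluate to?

Adding -6 months to 2050-07-02 gives 2050-01-02.
Adding +4 years to 2050-01-02 gives 2054-01-02.

2054-01-02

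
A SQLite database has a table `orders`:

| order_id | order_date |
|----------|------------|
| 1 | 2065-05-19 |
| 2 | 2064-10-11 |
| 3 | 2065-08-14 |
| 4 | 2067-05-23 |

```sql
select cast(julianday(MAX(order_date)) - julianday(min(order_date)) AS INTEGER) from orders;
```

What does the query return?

MIN = 2064-10-11, MAX = 2067-05-23.
20 days remain in October 2064 after the 11th (31 − 11).
Full months from November 2064 through April 2067 contribute their day counts.
Then 23 days into May 2067.
Total: 20 + 30 + 31 + 31 + 28 + 31 + 30 + 31 + 30 + 31 + 31 + 30 + 31 + 30 + 31 + 31 + 28 + 31 + 30 + 31 + 30 + 31 + 31 + 30 + 31 + 30 + 31 + 31 + 28 + 31 + 30 + 23 = 954.

954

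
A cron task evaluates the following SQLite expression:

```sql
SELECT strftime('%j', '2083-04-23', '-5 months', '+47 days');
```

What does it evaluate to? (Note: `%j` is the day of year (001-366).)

009

First apply '-5 months', '+47 days': 2083-04-23 → 2083-01-09.
Day-of-year for 2083-01-09: days since 2083-01-01 inclusive = 9, zero-padded to 009.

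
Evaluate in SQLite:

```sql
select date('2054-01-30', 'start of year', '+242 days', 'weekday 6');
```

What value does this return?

2054-09-05

`start of year` rewinds 2054-01-30 to 2054-01-01.
Applying '+242 days' to 2054-01-01: counting 242 days forward gives 2054-08-31.
`weekday 6` advances to the next Saturday; 2054-08-31 is a Monday, so it moves forward to 2054-09-05.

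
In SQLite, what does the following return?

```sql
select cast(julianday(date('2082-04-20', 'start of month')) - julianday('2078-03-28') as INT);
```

1465

`start of month` rewinds 2082-04-20 to 2082-04-01.
3 days remain in March 2078 after the 28th (31 − 28).
Full months from April 2078 through March 2082 contribute their day counts.
Then 1 day into April 2082.
Total: 3 + 30 + 31 + 30 + 31 + 31 + 30 + 31 + 30 + 31 + 31 + 28 + 31 + 30 + 31 + 30 + 31 + 31 + 30 + 31 + 30 + 31 + 31 + 29 + 31 + 30 + 31 + 30 + 31 + 31 + 30 + 31 + 30 + 31 + 31 + 28 + 31 + 30 + 31 + 30 + 31 + 31 + 30 + 31 + 30 + 31 + 31 + 28 + 31 + 1 = 1465.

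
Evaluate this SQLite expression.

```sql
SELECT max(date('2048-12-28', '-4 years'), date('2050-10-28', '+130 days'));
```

date('2048-12-28', '-4 years') → 2044-12-28.
date('2050-10-28', '+130 days') → 2051-03-07.
Later of the two is 2051-03-07.

2051-03-07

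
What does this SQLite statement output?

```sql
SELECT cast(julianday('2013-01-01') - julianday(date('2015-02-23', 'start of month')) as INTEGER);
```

-761

`start of month` rewinds 2015-02-23 to 2015-02-01.
30 days remain in January 2013 after the 1st (31 − 1).
Full months from February 2013 through January 2015 contribute their day counts.
Then 1 day into February 2015.
Total: 30 + 28 + 31 + 30 + 31 + 30 + 31 + 31 + 30 + 31 + 30 + 31 + 31 + 28 + 31 + 30 + 31 + 30 + 31 + 31 + 30 + 31 + 30 + 31 + 31 + 1 = 761.
The subtraction is earlier − later, so the result is −761 → -761.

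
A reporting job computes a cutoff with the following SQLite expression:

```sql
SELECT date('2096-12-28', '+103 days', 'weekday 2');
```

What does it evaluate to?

Applying '+103 days' to 2096-12-28: counting 103 days forward gives 2097-04-10.
`weekday 2` advances to the next Tuesday; 2097-04-10 is a Wednesday, so it moves forward to 2097-04-16.

2097-04-16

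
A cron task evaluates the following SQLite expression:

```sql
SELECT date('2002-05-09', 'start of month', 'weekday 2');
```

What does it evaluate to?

`start of month` rewinds 2002-05-09 to 2002-05-01.
`weekday 2` advances to the next Tuesday; 2002-05-01 is a Wednesday, so it moves forward to 2002-05-07.

2002-05-07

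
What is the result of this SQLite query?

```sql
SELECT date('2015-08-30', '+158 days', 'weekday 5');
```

Applying '+158 days' to 2015-08-30: counting 158 days forward gives 2016-02-04.
`weekday 5` advances to the next Friday; 2016-02-04 is a Thursday, so it moves forward to 2016-02-05.

2016-02-05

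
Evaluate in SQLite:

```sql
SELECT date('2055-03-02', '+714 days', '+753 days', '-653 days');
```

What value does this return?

2057-05-24

Applying '+714 days' to 2055-03-02: counting 714 days forward gives 2057-02-13.
Applying '+753 days' to 2057-02-13: counting 753 days forward gives 2059-03-08.
Applying '-653 days' to 2059-03-08: counting 653 days back gives 2057-05-24.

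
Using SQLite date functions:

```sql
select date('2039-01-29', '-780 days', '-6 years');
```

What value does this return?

2030-12-10

Applying '-780 days' to 2039-01-29: counting 780 days back gives 2036-12-10.
Adding -6 years to 2036-12-10 gives 2030-12-10.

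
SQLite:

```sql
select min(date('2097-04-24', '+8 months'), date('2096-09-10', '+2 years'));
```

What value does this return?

date('2097-04-24', '+8 months') → 2097-12-24.
date('2096-09-10', '+2 years') → 2098-09-10.
Earlier of the two is 2097-12-24.

2097-12-24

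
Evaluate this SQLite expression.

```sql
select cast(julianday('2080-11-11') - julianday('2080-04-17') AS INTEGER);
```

208

13 days remain in April 2080 after the 17th (30 − 17).
Full months from May 2080 through October 2080 contribute their day counts.
Then 11 days into November 2080.
Total: 13 + 31 + 30 + 31 + 31 + 30 + 31 + 11 = 208.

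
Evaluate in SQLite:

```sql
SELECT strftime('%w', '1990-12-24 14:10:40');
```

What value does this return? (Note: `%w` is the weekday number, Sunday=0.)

1

1990-12-24 is a Monday; with Sunday=0 that is 1.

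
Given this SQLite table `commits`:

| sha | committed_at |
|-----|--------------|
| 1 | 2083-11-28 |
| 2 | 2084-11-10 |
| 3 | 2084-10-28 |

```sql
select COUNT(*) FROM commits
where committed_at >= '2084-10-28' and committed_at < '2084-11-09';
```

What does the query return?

Rows in [2084-10-28, 2084-11-09): 2084-10-28 → 1 row.

1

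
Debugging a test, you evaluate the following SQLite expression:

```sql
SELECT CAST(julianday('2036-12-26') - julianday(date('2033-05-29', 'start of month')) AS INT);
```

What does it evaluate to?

1335

`start of month` rewinds 2033-05-29 to 2033-05-01.
30 days remain in May 2033 after the 1st (31 − 1).
Full months from June 2033 through November 2036 contribute their day counts.
Then 26 days into December 2036.
Total: 30 + 30 + 31 + 31 + 30 + 31 + 30 + 31 + 31 + 28 + 31 + 30 + 31 + 30 + 31 + 31 + 30 + 31 + 30 + 31 + 31 + 28 + 31 + 30 + 31 + 30 + 31 + 31 + 30 + 31 + 30 + 31 + 31 + 29 + 31 + 30 + 31 + 30 + 31 + 31 + 30 + 31 + 30 + 26 = 1335.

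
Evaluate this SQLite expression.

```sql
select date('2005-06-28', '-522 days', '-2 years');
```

2002-01-23

Applying '-522 days' to 2005-06-28: counting 522 days back gives 2004-01-23.
Adding -2 years to 2004-01-23 gives 2002-01-23.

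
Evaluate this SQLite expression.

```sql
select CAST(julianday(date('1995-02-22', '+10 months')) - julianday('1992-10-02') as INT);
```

1176

Adding +10 months to 1995-02-22 gives 1995-12-22.
29 days remain in October 1992 after the 2nd (31 − 2).
Full months from November 1992 through November 1995 contribute their day counts.
Then 22 days into December 1995.
Total: 29 + 30 + 31 + 31 + 28 + 31 + 30 + 31 + 30 + 31 + 31 + 30 + 31 + 30 + 31 + 31 + 28 + 31 + 30 + 31 + 30 + 31 + 31 + 30 + 31 + 30 + 31 + 31 + 28 + 31 + 30 + 31 + 30 + 31 + 31 + 30 + 31 + 30 + 22 = 1176.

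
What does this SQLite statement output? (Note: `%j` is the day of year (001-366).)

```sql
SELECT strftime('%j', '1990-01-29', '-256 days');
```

First apply '-256 days': 1990-01-29 → 1989-05-18.
Day-of-year for 1989-05-18: days since 1989-01-01 inclusive = 138, zero-padded to 138.

138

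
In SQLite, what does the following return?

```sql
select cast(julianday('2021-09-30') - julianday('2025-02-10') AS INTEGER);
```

-1229

0 days remain in September 2021 after the 30th (30 − 30).
Full months from October 2021 through January 2025 contribute their day counts.
Then 10 days into February 2025.
Total: 0 + 31 + 30 + 31 + 31 + 28 + 31 + 30 + 31 + 30 + 31 + 31 + 30 + 31 + 30 + 31 + 31 + 28 + 31 + 30 + 31 + 30 + 31 + 31 + 30 + 31 + 30 + 31 + 31 + 29 + 31 + 30 + 31 + 30 + 31 + 31 + 30 + 31 + 30 + 31 + 31 + 10 = 1229.
The subtraction is earlier − later, so the result is −1229 → -1229.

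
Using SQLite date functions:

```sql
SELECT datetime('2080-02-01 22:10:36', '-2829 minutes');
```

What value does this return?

2080-01-30 23:01:36

2829 minutes = 47h 9m; -2829 minutes from 2080-02-01 22:10:36 is 2080-01-30 23:01:36 (crosses midnight).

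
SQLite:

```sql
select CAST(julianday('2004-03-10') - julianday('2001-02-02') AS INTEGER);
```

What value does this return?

26 days remain in February 2001 after the 2nd (28 − 2).
Full months from March 2001 through February 2004 contribute their day counts.
Then 10 days into March 2004.
Total: 26 + 31 + 30 + 31 + 30 + 31 + 31 + 30 + 31 + 30 + 31 + 31 + 28 + 31 + 30 + 31 + 30 + 31 + 31 + 30 + 31 + 30 + 31 + 31 + 28 + 31 + 30 + 31 + 30 + 31 + 31 + 30 + 31 + 30 + 31 + 31 + 29 + 10 = 1132.

1132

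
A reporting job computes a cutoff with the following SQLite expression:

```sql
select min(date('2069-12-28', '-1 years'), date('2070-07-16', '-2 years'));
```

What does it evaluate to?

2068-07-16

date('2069-12-28', '-1 years') → 2068-12-28.
date('2070-07-16', '-2 years') → 2068-07-16.
Earlier of the two is 2068-07-16.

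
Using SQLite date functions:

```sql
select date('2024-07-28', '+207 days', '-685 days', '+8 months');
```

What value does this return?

Applying '+207 days' to 2024-07-28: counting 207 days forward gives 2025-02-20.
Applying '-685 days' to 2025-02-20: counting 685 days back gives 2023-04-07.
Adding +8 months to 2023-04-07 gives 2023-12-07.

2023-12-07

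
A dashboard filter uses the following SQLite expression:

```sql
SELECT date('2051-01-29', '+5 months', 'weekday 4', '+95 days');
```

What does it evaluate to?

Adding +5 months to 2051-01-29 gives 2051-06-29.
`weekday 4` advances to the next Thursday; 2051-06-29 is already a Thursday, so it stays at 2051-06-29.
Applying '+95 days' to 2051-06-29: counting 95 days forward gives 2051-10-02.

2051-10-02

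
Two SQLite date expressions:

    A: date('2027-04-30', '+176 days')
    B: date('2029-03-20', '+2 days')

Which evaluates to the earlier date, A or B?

A = 2027-10-23.
B = 2029-03-22.
A is earlier.

A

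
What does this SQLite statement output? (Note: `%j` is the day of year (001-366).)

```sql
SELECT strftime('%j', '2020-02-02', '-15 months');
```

First apply '-15 months': 2020-02-02 → 2018-11-02.
Day-of-year for 2018-11-02: days since 2018-01-01 inclusive = 306, zero-padded to 306.

306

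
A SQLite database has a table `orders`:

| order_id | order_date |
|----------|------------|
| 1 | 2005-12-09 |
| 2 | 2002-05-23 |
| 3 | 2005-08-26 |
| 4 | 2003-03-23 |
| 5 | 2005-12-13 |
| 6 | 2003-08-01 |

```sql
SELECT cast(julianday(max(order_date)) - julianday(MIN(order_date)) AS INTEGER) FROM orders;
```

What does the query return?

1300

MIN = 2002-05-23, MAX = 2005-12-13.
8 days remain in May 2002 after the 23rd (31 − 23).
Full months from June 2002 through November 2005 contribute their day counts.
Then 13 days into December 2005.
Total: 8 + 30 + 31 + 31 + 30 + 31 + 30 + 31 + 31 + 28 + 31 + 30 + 31 + 30 + 31 + 31 + 30 + 31 + 30 + 31 + 31 + 29 + 31 + 30 + 31 + 30 + 31 + 31 + 30 + 31 + 30 + 31 + 31 + 28 + 31 + 30 + 31 + 30 + 31 + 31 + 30 + 31 + 30 + 13 = 1300.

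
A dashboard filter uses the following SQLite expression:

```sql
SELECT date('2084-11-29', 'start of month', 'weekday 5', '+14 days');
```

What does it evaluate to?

2084-11-17

`start of month` rewinds 2084-11-29 to 2084-11-01.
`weekday 5` advances to the next Friday; 2084-11-01 is a Wednesday, so it moves forward to 2084-11-03.
Advancing 14 more days within November lands on 2084-11-17.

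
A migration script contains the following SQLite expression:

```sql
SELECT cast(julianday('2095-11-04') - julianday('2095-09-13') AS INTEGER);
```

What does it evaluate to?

52

17 days remain in September 2095 after the 13th (30 − 13).
October 2095: 31 days.
Then 4 days into November 2095.
Total: 17 + 31 + 4 = 52.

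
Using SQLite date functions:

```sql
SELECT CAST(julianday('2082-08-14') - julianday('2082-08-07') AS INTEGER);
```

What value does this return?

7

Both dates are in August 2082: 14 − 7 = 7.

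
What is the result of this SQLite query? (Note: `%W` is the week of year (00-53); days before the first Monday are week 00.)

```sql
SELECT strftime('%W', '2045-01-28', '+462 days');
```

First apply '+462 days': 2045-01-28 → 2046-05-05.
2046-05-05 is a Saturday. SQLite's %W counts Mondays since the year started; the result is 18.

18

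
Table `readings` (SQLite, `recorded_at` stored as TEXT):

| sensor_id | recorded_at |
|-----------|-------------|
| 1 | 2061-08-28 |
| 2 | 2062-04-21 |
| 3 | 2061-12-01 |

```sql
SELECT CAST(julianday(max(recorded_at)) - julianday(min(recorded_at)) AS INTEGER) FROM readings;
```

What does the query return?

MIN = 2061-08-28, MAX = 2062-04-21.
3 days remain in August 2061 after the 28th (31 − 28).
Full months from September 2061 through March 2062 contribute their day counts.
Then 21 days into April 2062.
Total: 3 + 30 + 31 + 30 + 31 + 31 + 28 + 31 + 21 = 236.

236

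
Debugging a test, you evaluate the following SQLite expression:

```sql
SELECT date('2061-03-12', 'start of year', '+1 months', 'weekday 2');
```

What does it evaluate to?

2061-02-01

`start of year` rewinds 2061-03-12 to 2061-01-01.
Adding +1 month to 2061-01-01 gives 2061-02-01.
`weekday 2` advances to the next Tuesday; 2061-02-01 is already a Tuesday, so it stays at 2061-02-01.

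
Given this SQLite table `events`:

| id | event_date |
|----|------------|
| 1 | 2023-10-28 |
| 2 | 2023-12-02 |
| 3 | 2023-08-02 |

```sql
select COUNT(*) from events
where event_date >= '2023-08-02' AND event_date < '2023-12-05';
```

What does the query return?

Rows in [2023-08-02, 2023-12-05): 2023-10-28, 2023-12-02, 2023-08-02 → 3 rows.

3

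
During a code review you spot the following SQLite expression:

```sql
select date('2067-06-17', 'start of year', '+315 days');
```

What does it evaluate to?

`start of year` rewinds 2067-06-17 to 2067-01-01.
Applying '+315 days' to 2067-01-01: counting 315 days forward gives 2067-11-12.

2067-11-12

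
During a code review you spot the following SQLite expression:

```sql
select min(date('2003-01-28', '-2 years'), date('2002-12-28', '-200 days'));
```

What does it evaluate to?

2001-01-28

date('2003-01-28', '-2 years') → 2001-01-28.
date('2002-12-28', '-200 days') → 2002-06-11.
Earlier of the two is 2001-01-28.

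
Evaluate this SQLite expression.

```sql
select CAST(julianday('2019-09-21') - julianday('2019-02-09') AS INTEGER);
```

224

19 days remain in February 2019 after the 9th (28 − 9).
Full months from March 2019 through August 2019 contribute their day counts.
Then 21 days into September 2019.
Total: 19 + 31 + 30 + 31 + 30 + 31 + 31 + 21 = 224.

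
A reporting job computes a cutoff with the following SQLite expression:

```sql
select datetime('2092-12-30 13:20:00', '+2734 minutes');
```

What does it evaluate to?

2093-01-01 10:54:00

2734 minutes = 45h 34m; +2734 minutes from 2092-12-30 13:20:00 is 2093-01-01 10:54:00 (crosses midnight).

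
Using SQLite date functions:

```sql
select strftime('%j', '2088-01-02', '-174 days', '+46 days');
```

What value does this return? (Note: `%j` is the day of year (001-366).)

First apply '-174 days', '+46 days': 2088-01-02 → 2087-08-27.
Day-of-year for 2087-08-27: days since 2087-01-01 inclusive = 239, zero-padded to 239.

239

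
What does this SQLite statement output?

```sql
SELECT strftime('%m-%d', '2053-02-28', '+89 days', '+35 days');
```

First apply '+89 days', '+35 days': 2053-02-28 → 2053-07-02.
`%m-%d` extracts the month-day: 07-02.

07-02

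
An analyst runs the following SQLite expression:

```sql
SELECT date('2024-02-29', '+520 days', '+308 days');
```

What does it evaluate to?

2026-06-06

Applying '+520 days' to 2024-02-29: counting 520 days forward gives 2025-08-02.
Applying '+308 days' to 2025-08-02: counting 308 days forward gives 2026-06-06.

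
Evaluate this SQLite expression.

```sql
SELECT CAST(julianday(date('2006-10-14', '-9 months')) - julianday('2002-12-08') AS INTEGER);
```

1133

Adding -9 months to 2006-10-14 gives 2006-01-14.
23 days remain in December 2002 after the 8th (31 − 8).
Full months from January 2003 through December 2005 contribute their day counts.
Then 14 days into January 2006.
Total: 23 + 31 + 28 + 31 + 30 + 31 + 30 + 31 + 31 + 30 + 31 + 30 + 31 + 31 + 29 + 31 + 30 + 31 + 30 + 31 + 31 + 30 + 31 + 30 + 31 + 31 + 28 + 31 + 30 + 31 + 30 + 31 + 31 + 30 + 31 + 30 + 31 + 14 = 1133.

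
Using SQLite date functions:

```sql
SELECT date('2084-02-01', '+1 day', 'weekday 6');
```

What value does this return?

2084-02-05

Advancing 1 more day within February lands on 2084-02-02.
`weekday 6` advances to the next Saturday; 2084-02-02 is a Wednesday, so it moves forward to 2084-02-05.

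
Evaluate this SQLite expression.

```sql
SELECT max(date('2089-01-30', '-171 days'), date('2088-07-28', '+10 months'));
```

2089-05-28

date('2089-01-30', '-171 days') → 2088-08-12.
date('2088-07-28', '+10 months') → 2089-05-28.
Later of the two is 2089-05-28.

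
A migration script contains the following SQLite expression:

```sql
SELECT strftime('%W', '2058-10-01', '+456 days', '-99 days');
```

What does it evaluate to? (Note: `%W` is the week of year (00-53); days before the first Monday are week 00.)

38

First apply '+456 days', '-99 days': 2058-10-01 → 2059-09-23.
2059-09-23 is a Tuesday. SQLite's %W counts Mondays since the year started; the result is 38.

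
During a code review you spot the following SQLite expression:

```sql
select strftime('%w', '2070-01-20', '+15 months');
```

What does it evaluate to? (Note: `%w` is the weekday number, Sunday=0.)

First apply '+15 months': 2070-01-20 → 2071-04-20.
2071-04-20 is a Monday; with Sunday=0 that is 1.

1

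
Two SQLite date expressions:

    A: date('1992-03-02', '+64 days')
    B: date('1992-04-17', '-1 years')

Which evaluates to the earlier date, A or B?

B

A = 1992-05-05.
B = 1991-04-17.
B is earlier.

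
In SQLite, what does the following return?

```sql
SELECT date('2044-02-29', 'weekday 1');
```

2044-02-29

`weekday 1` advances to the next Monday; 2044-02-29 is already a Monday, so it stays at 2044-02-29.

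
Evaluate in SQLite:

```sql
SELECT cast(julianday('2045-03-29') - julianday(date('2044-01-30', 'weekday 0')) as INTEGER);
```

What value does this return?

423

`weekday 0` advances to the next Sunday; 2044-01-30 is a Saturday, so it moves forward to 2044-01-31.
0 days remain in January 2044 after the 31st (31 − 31).
Full months from February 2044 through February 2045 contribute their day counts.
Then 29 days into March 2045.
Total: 0 + 29 + 31 + 30 + 31 + 30 + 31 + 31 + 30 + 31 + 30 + 31 + 31 + 28 + 29 = 423.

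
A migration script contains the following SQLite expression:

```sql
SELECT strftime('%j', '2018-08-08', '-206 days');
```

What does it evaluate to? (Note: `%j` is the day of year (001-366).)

014

First apply '-206 days': 2018-08-08 → 2018-01-14.
Day-of-year for 2018-01-14: days since 2018-01-01 inclusive = 14, zero-padded to 014.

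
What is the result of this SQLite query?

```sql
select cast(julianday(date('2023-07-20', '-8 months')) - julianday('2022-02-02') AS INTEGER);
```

Adding -8 months to 2023-07-20 gives 2022-11-20.
26 days remain in February 2022 after the 2nd (28 − 2).
Full months from March 2022 through October 2022 contribute their day counts.
Then 20 days into November 2022.
Total: 26 + 31 + 30 + 31 + 30 + 31 + 31 + 30 + 31 + 20 = 291.

291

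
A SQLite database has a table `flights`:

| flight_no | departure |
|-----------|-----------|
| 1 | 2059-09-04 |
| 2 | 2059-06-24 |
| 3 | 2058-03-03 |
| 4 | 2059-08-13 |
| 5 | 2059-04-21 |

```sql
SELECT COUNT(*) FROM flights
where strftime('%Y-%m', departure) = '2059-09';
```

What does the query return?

Rows with year-month 2059-09: 2059-09-04 → 1.

1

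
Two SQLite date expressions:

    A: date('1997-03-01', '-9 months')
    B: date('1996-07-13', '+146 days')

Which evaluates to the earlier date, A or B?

A

A = 1996-06-01.
B = 1996-12-06.
A is earlier.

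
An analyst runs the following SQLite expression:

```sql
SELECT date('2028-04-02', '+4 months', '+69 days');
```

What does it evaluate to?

2028-10-10

Adding +4 months to 2028-04-02 gives 2028-08-02.
Applying '+69 days' to 2028-08-02: counting 69 days forward gives 2028-10-10.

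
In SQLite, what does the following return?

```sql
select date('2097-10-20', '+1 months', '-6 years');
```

Adding +1 month to 2097-10-20 gives 2097-11-20.
Adding -6 years to 2097-11-20 gives 2091-11-20.

2091-11-20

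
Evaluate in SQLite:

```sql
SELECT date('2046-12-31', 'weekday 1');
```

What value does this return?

2046-12-31

`weekday 1` advances to the next Monday; 2046-12-31 is already a Monday, so it stays at 2046-12-31.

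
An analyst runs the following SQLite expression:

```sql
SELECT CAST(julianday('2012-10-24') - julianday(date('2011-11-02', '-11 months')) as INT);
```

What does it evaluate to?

Adding -11 months to 2011-11-02 gives 2010-12-02.
29 days remain in December 2010 after the 2nd (31 − 2).
Full months from January 2011 through September 2012 contribute their day counts.
Then 24 days into October 2012.
Total: 29 + 31 + 28 + 31 + 30 + 31 + 30 + 31 + 31 + 30 + 31 + 30 + 31 + 31 + 29 + 31 + 30 + 31 + 30 + 31 + 31 + 30 + 24 = 692.

692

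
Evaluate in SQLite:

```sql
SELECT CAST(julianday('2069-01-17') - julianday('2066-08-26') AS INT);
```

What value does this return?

5 days remain in August 2066 after the 26th (31 − 26).
Full months from September 2066 through December 2068 contribute their day counts.
Then 17 days into January 2069.
Total: 5 + 30 + 31 + 30 + 31 + 31 + 28 + 31 + 30 + 31 + 30 + 31 + 31 + 30 + 31 + 30 + 31 + 31 + 29 + 31 + 30 + 31 + 30 + 31 + 31 + 30 + 31 + 30 + 31 + 17 = 875.

875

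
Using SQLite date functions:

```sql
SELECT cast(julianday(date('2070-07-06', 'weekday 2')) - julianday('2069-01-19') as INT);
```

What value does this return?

535

`weekday 2` advances to the next Tuesday; 2070-07-06 is a Sunday, so it moves forward to 2070-07-08.
12 days remain in January 2069 after the 19th (31 − 19).
Full months from February 2069 through June 2070 contribute their day counts.
Then 8 days into July 2070.
Total: 12 + 28 + 31 + 30 + 31 + 30 + 31 + 31 + 30 + 31 + 30 + 31 + 31 + 28 + 31 + 30 + 31 + 30 + 8 = 535.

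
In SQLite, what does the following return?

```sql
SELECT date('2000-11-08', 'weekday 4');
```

2000-11-09

`weekday 4` advances to the next Thursday; 2000-11-08 is a Wednesday, so it moves forward to 2000-11-09.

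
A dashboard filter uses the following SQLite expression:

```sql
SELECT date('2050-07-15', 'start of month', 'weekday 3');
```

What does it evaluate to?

`start of month` rewinds 2050-07-15 to 2050-07-01.
`weekday 3` advances to the next Wednesday; 2050-07-01 is a Friday, so it moves forward to 2050-07-06.

2050-07-06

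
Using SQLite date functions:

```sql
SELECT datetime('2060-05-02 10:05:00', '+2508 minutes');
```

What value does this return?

2060-05-04 03:53:00

2508 minutes = 41h 48m; +2508 minutes from 2060-05-02 10:05:00 is 2060-05-04 03:53:00 (crosses midnight).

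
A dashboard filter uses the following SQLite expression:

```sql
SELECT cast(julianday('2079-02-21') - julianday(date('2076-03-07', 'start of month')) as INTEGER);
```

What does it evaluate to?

`start of month` rewinds 2076-03-07 to 2076-03-01.
30 days remain in March 2076 after the 1st (31 − 1).
Full months from April 2076 through January 2079 contribute their day counts.
Then 21 days into February 2079.
Total: 30 + 30 + 31 + 30 + 31 + 31 + 30 + 31 + 30 + 31 + 31 + 28 + 31 + 30 + 31 + 30 + 31 + 31 + 30 + 31 + 30 + 31 + 31 + 28 + 31 + 30 + 31 + 30 + 31 + 31 + 30 + 31 + 30 + 31 + 31 + 21 = 1087.

1087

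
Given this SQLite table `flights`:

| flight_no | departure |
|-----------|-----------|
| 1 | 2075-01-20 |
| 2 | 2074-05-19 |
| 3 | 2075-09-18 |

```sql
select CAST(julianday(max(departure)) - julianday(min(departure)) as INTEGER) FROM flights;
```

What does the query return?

487

MIN = 2074-05-19, MAX = 2075-09-18.
12 days remain in May 2074 after the 19th (31 − 19).
Full months from June 2074 through August 2075 contribute their day counts.
Then 18 days into September 2075.
Total: 12 + 30 + 31 + 31 + 30 + 31 + 30 + 31 + 31 + 28 + 31 + 30 + 31 + 30 + 31 + 31 + 18 = 487.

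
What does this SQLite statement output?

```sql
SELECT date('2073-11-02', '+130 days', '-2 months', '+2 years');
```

Applying '+130 days' to 2073-11-02: counting 130 days forward gives 2074-03-12.
Adding -2 months to 2074-03-12 gives 2074-01-12.
Adding +2 years to 2074-01-12 gives 2076-01-12.

2076-01-12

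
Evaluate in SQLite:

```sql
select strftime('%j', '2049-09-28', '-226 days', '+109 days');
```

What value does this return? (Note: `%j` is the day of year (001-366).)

First apply '-226 days', '+109 days': 2049-09-28 → 2049-06-03.
Day-of-year for 2049-06-03: days since 2049-01-01 inclusive = 154, zero-padded to 154.

154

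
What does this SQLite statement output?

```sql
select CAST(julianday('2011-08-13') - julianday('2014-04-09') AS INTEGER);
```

18 days remain in August 2011 after the 13th (31 − 13).
Full months from September 2011 through March 2014 contribute their day counts.
Then 9 days into April 2014.
Total: 18 + 30 + 31 + 30 + 31 + 31 + 29 + 31 + 30 + 31 + 30 + 31 + 31 + 30 + 31 + 30 + 31 + 31 + 28 + 31 + 30 + 31 + 30 + 31 + 31 + 30 + 31 + 30 + 31 + 31 + 28 + 31 + 9 = 970.
The subtraction is earlier − later, so the result is −970 → -970.

-970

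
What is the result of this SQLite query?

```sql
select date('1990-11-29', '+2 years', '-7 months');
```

Adding +2 years to 1990-11-29 gives 1992-11-29.
Adding -7 months to 1992-11-29 gives 1992-04-29.

1992-04-29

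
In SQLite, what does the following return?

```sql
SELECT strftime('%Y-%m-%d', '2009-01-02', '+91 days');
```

First apply '+91 days': 2009-01-02 → 2009-04-03.
`%Y-%m-%d` extracts the ISO date: 2009-04-03.

2009-04-03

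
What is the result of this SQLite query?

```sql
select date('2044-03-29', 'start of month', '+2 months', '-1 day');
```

2044-04-30

`start of month` rewinds 2044-03-29 to 2044-03-01.
Adding +2 months to 2044-03-01 gives 2044-05-01.
Going back 1 day from 2044-05-01 reaches 2044-04-30 (last day of April, 30 days).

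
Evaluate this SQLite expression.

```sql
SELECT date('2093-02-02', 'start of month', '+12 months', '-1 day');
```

2094-01-31

`start of month` rewinds 2093-02-02 to 2093-02-01.
Adding +12 months to 2093-02-01 gives 2094-02-01.
Going back 1 day from 2094-02-01 reaches 2094-01-31 (last day of January, 31 days).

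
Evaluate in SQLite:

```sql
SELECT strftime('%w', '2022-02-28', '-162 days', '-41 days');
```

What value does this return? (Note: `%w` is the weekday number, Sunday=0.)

First apply '-162 days', '-41 days': 2022-02-28 → 2021-08-09.
2021-08-09 is a Monday; with Sunday=0 that is 1.

1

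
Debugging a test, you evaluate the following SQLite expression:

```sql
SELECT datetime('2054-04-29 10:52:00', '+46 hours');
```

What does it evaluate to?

+46 hours from 2054-04-29 10:52:00 is 2054-05-01 08:52:00 (crosses midnight).

2054-05-01 08:52:00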